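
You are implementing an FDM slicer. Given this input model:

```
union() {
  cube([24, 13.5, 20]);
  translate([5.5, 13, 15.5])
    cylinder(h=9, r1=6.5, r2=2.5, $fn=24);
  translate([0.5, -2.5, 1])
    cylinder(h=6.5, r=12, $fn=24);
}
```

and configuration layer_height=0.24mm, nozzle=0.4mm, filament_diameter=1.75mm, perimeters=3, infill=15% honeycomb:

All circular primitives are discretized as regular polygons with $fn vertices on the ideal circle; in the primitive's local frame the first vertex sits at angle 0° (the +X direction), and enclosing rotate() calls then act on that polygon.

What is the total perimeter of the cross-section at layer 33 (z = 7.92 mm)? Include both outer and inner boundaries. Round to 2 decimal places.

75.00 mm

At z = 7.92 mm: the 24×13.5 cube contributes its full rectangle (perimeter 75.00 mm); the cone at (5.5, 13) is not intersected at this z (z outside [15.5, 24.5]); the cylinder at (0.5, -2.5) does not reach this height (z outside [1, 7.5]); Combining (union): only the 24×13.5 cube is present, so the union is just that shape — boundary = 75.00 mm. Overall, the cross-section is a single solid region. Total boundary length (outer) = 75.00 mm.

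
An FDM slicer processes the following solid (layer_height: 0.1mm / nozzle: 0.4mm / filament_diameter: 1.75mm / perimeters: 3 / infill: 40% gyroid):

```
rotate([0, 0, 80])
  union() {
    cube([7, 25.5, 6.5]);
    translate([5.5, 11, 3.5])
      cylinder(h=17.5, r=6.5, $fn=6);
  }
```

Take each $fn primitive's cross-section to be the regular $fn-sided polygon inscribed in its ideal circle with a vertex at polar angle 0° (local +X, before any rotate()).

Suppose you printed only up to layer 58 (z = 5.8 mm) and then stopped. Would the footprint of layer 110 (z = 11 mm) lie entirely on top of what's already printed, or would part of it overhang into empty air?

Compare the two slices. At z = 5.8: the 7×25.5 cube contributes its full rectangle (area 178.50 mm²); the cylinder at (5.5, 11): section is a regular 6-gon, circumradius r=6.5 (area = (6/2)·6.500²·sin(360°/6) = 109.77 mm²); Merging all regions: the regions partially overlap — summed areas 288.27 mm² minus the doubly-counted overlap 70.04 mm² gives 218.23 mm² — area = 218.23 mm²; (whole slice rotated 80° about Z — lengths, areas and connectivity unchanged). At z = 11: the cube is not intersected at this z (z outside [0, 6.5]); the r=6.5 cylinder at (5.5, 11) contributes a regular 6-gon of circumradius 6.5 (area = (6/2)·6.500²·sin(360°/6) = 109.77 mm²); Merging all regions: only the r=6.5 cylinder at (5.5, 11) is present, so the union is just that shape — area = 109.77 mm²; (whole slice rotated 80° about Z — lengths, areas and connectivity unchanged). Checking containment: the cross-section at z = 11 is a subset of the cross-section at z = 5.8.

entirely on top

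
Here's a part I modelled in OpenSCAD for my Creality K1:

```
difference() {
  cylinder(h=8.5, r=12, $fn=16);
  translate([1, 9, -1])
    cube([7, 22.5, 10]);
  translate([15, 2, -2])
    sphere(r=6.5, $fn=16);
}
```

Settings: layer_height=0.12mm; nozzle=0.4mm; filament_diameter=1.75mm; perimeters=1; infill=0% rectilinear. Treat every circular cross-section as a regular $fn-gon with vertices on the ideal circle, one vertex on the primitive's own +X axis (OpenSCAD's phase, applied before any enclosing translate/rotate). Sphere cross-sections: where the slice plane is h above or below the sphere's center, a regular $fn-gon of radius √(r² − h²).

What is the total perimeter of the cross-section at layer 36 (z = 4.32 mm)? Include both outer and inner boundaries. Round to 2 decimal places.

At z = 4.32 mm: the r=12 cylinder gives a regular 16-gon of circumradius 12 (constant along its height) (perimeter = 2·16·12.000·sin(180°/16) = 74.91 mm); the cube at (1, 9) (footprint 7×22.5) is included at this height (perimeter 59.00 mm); the r=6.5 sphere at (15, 2) contributes a regular 16-gon of circumradius √(6.5²−6.32²) = 1.519 (perimeter = 2·16·1.519·sin(180°/16) = 9.48 mm); Taking the first minus the rest: starting from the r=12 cylinder, the 7×22.5 cube at (1, 9) partially overlaps it — only the 12.04 mm² overlap (of its 157.50 mm²) is removed, clipping the outline; the r=6.5 sphere at (15, 2) misses the remaining region (no effect) — boundary = 77.01 mm. Overall, the cross-section is a single solid region. Total boundary length (outer) = 77.01 mm.

77.01 mm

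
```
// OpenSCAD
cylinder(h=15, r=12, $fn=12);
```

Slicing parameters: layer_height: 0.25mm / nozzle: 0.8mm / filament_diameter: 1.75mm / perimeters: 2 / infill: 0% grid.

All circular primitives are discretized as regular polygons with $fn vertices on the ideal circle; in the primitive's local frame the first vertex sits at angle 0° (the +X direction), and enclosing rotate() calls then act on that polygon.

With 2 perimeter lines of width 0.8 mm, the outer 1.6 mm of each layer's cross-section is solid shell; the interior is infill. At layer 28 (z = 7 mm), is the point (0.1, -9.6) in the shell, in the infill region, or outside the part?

At z = 7 mm: the r=12 cylinder gives a regular 12-gon of circumradius 12 (constant along its height). Overall, the cross-section is a single solid region. The nearest boundary edge runs (-0.00, -12.00)→(6.00, -10.39); distance from the point to it = 2.29 mm. The point is inside the cross-section and 2.29 mm from the nearest boundary — more than the 1.6 mm shell width (2 × 0.8), so it's in the infill interior.

infill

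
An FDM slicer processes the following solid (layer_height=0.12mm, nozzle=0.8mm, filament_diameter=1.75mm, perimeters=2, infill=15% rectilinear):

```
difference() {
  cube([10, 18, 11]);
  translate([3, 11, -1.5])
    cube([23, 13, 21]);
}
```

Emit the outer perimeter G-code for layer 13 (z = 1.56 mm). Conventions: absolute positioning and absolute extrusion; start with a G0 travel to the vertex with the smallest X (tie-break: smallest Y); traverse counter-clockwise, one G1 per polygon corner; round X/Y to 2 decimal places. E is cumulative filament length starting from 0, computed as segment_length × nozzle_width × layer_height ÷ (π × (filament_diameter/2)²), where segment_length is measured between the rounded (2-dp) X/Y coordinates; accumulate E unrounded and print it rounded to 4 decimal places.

At z = 1.56 mm: the 10×18 cube contributes its full rectangle; the cube at (3, 11) (footprint 23×13) is included at this height; Subtracting the remaining from the first: starting from the 10×18 cube, the 23×13 cube at (3, 11) partially overlaps it — only the 49.00 mm² overlap (of its 299.00 mm²) is removed, clipping the outline — 1 connected region. The outline is a single polygon with 6 vertices. Extrusion per mm of travel: 0.8 × 0.12 / (π × 0.875²) = 0.039912. Accumulating E over each segment gives final E = 2.2351.

G0 X0.00 Y0.00 Z1.56
G1 X10.00 Y0.00 E0.3991
G1 X10.00 Y11.00 E0.8382
G1 X3.00 Y11.00 E1.1175
G1 X3.00 Y18.00 E1.3969
G1 X0.00 Y18.00 E1.5167
G1 X0.00 Y0.00 E2.2351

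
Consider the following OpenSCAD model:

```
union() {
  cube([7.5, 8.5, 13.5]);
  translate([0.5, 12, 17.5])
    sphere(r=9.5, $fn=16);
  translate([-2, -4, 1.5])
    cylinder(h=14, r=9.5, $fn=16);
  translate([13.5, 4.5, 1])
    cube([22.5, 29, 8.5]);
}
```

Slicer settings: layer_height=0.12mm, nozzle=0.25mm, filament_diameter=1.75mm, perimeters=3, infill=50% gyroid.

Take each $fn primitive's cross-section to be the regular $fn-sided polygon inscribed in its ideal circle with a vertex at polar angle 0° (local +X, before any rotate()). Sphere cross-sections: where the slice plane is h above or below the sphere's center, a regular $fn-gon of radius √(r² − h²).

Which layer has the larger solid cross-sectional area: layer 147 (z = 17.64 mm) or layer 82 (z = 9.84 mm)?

Layer 147 (z = 17.64): the cube is not intersected at this z (z outside [0, 13.5]); the r=9.5 sphere at (0.5, 12) contributes a regular 16-gon of circumradius √(9.5²−0.14²) = 9.499 (area = (16/2)·9.499²·sin(360°/16) = 276.24 mm²); the cylinder at (-2, -4) does not reach this height (z outside [1.5, 15.5]); the cube at (13.5, 4.5) is absent (z outside [1, 9.5]); Merging all regions: only the r=9.5 sphere at (0.5, 12) is present, so the union is just that shape — area = 276.24 mm². So its area = 276.24 mm². Layer 82 (z = 9.84): the cube is present — its section is the full 7.5×8.5 rectangle (area 63.75 mm²); the r=9.5 sphere at (0.5, 12) contributes a regular 16-gon of circumradius √(9.5²−7.66²) = 5.619 (area = (16/2)·5.619²·sin(360°/16) = 96.66 mm²); the r=9.5 cylinder at (-2, -4) gives a regular 16-gon of circumradius 9.5 (constant along its height) (area = (16/2)·9.500²·sin(360°/16) = 276.30 mm²); the cube at (13.5, 4.5) does not reach this height (z outside [1, 9.5]); Taking the union: the regions partially overlap — summed areas 436.71 mm² minus the doubly-counted overlap 29.27 mm² gives 407.44 mm² — area = 407.44 mm². So its area = 407.44 mm². Layer 82 is larger (407.44 vs 276.24 mm²).

layer 82 (z = 9.84 mm)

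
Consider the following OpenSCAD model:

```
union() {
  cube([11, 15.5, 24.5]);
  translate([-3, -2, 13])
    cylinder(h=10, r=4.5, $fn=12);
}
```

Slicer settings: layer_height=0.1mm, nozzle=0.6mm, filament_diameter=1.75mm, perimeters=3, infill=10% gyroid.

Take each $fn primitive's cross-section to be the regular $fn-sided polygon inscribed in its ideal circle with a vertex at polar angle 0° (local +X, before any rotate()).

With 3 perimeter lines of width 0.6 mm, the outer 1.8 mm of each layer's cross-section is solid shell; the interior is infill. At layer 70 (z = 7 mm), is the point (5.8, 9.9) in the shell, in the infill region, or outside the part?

infill

At z = 7 mm: the 11×15.5 cube contributes its full rectangle; the cylinder at (-3, -2) does not reach this height (z outside [13, 23]); Taking the union: only the 11×15.5 cube is present, so the union is just that shape — 1 connected region. Overall, the cross-section is a single solid region. The nearest boundary edge runs (11.00, 0.00)→(11.00, 15.50); distance from the point to it = 5.20 mm. The point is inside the cross-section and 5.20 mm from the nearest boundary — more than the 1.8 mm shell width (3 × 0.6), so it's in the infill interior.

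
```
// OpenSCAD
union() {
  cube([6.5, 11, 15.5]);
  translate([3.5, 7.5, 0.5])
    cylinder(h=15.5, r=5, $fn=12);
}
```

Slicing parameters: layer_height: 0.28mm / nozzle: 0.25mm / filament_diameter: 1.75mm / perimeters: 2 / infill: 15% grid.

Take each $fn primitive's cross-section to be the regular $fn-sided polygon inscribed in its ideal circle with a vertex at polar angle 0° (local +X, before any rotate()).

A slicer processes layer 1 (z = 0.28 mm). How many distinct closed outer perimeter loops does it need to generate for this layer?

At z = 0.28 mm: the cube (footprint 6.5×11) is included at this height; the cylinder at (3.5, 7.5) does not reach this height (z outside [0.5, 16]); Combining (union): only the 6.5×11 cube is present, so the union is just that shape — 1 connected region. The result has 1 disconnected region.

1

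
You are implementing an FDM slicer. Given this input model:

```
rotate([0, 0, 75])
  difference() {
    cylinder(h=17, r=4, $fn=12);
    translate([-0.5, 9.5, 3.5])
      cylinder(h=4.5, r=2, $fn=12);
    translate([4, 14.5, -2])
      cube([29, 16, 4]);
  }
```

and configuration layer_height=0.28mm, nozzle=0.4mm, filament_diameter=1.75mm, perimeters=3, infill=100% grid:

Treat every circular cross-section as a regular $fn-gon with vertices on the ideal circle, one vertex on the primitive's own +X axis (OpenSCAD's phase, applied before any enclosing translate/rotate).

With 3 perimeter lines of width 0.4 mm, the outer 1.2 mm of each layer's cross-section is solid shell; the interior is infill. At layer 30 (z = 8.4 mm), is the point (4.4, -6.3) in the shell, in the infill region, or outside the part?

outside

At z = 8.4 mm: the r=4 cylinder gives a regular 12-gon of circumradius 4 (constant along its height); the cylinder at (-0.5, 9.5) does not reach this height (z outside [3.5, 8]); the cube at (4, 14.5) is not intersected at this z (z outside [-2, 2]); Taking the first minus the rest: none of the subtracted shapes is present at this height, so the r=4 cylinder is unchanged — 1 connected region; (whole slice rotated 75° about Z — lengths, areas and connectivity unchanged). Overall, the cross-section is a single solid region. Undo the 75° rotation: the query point maps to (-4.947, -5.881) in the un-rotated model frame. The nearest boundary edge runs (-3.46, -2.00)→(-2.00, -3.46); distance from the point to it = 3.79 mm. The point is not inside any of the regions above, so it lies outside the cross-section (3.79 mm from the nearest boundary).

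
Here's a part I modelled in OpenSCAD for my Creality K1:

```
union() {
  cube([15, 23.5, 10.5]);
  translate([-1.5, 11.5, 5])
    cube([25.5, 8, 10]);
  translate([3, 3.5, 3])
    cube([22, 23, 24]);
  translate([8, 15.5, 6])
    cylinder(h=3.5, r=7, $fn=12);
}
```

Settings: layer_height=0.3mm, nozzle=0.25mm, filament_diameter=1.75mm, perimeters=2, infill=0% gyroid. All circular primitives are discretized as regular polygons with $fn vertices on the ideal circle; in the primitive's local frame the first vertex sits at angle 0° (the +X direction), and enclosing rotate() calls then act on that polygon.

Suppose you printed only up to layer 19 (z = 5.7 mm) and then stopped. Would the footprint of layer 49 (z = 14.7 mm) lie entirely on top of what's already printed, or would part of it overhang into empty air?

entirely on top

Compare the two slices. At z = 5.7: the cube (footprint 15×23.5) is included at this height (area 352.50 mm²); the cube at (-1.5, 11.5) is present — its section is the full 25.5×8 rectangle (area 204.00 mm²); the 22×23 cube at (3, 3.5) contributes its full rectangle (area 506.00 mm²); the cylinder at (8, 15.5) is absent (z outside [6, 9.5]); Combining (union): the regions partially overlap — summed areas 1062.50 mm² minus the doubly-counted overlap 432.00 mm² gives 630.50 mm² — area = 630.50 mm². At z = 14.7: the cube does not reach this height (z outside [0, 10.5]); the cube at (-1.5, 11.5) is present — its section is the full 25.5×8 rectangle (area 204.00 mm²); the 22×23 cube at (3, 3.5) contributes its full rectangle (area 506.00 mm²); the cylinder at (8, 15.5) is not intersected at this z (z outside [6, 9.5]); Merging all regions: the regions partially overlap — summed areas 710.00 mm² minus the doubly-counted overlap 168.00 mm² gives 542.00 mm² — area = 542.00 mm². Checking containment: the cross-section at z = 14.7 is a subset of the cross-section at z = 5.7.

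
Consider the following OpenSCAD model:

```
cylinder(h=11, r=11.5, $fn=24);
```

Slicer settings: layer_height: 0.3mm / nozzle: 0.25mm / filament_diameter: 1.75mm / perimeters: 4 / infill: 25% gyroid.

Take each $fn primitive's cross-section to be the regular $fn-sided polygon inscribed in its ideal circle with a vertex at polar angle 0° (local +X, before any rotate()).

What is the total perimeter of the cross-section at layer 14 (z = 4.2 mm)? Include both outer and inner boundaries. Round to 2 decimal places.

72.05 mm

At z = 4.2 mm: the r=11.5 cylinder contributes a regular 24-gon of circumradius 11.5 (perimeter = 2·24·11.500·sin(180°/24) = 72.05 mm). Overall, the cross-section is a single solid region. Total boundary length (outer) = 72.05 mm.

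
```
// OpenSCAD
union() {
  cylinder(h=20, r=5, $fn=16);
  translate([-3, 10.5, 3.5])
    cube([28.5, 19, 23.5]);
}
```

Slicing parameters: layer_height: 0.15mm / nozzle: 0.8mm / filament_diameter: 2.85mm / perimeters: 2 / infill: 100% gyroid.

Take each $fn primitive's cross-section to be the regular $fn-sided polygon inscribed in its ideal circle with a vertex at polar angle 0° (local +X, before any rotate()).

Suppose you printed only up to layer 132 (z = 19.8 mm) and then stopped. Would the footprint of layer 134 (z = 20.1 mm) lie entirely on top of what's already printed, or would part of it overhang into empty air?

entirely on top

Compare the two slices. At z = 19.8: the r=5 cylinder gives a regular 16-gon of circumradius 5 (constant along its height) (area = (16/2)·5.000²·sin(360°/16) = 76.54 mm²); the 28.5×19 cube at (-3, 10.5) contributes its full rectangle (area 541.50 mm²); Merging all regions: the 2 present regions are separate (no shared area or edge), so areas and boundary lengths simply add and each stays a separate island — area = 618.04 mm². At z = 20.1: the cylinder is absent (z outside [0, 20]); the cube at (-3, 10.5) is present — its section is the full 28.5×19 rectangle (area 541.50 mm²); Taking the union: only the 28.5×19 cube at (-3, 10.5) is present, so the union is just that shape — area = 541.50 mm². Checking containment: the cross-section at z = 20.1 is a subset of the cross-section at z = 19.8.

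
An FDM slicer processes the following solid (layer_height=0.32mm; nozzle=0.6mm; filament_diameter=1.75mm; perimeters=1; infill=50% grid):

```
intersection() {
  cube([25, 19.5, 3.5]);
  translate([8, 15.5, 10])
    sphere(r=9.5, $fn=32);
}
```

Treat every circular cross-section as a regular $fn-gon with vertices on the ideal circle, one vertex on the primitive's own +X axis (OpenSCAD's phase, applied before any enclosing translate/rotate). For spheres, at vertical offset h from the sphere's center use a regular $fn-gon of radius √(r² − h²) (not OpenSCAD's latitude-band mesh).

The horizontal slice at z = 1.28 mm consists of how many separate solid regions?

At z = 1.28 mm: the cube is present — its section is the full 25×19.5 rectangle; the r=9.5 sphere at (8, 15.5) slices to a regular 32-gon of circumradius 3.770 (√(r²−h²) with h=8.72 from center); After intersecting: the r=9.5 sphere at (8, 15.5) lies inside the 25×19.5 cube, so the common part is the r=9.5 sphere at (8, 15.5) itself — 1 connected region. The result has 1 disconnected region.

1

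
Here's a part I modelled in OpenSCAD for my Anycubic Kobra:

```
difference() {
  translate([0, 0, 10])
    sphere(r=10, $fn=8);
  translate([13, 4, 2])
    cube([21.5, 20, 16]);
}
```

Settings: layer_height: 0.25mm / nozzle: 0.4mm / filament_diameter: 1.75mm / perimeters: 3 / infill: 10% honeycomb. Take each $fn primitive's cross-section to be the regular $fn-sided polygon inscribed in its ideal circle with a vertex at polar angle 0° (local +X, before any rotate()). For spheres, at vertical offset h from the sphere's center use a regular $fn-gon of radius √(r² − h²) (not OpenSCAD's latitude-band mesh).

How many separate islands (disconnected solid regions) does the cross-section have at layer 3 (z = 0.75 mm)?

At z = 0.75 mm: the sphere: section is a regular 8-gon, circumradius = √(r²−h²) = √(10²−9.25²) = 3.800; the cube at (13, 4) is not intersected at this z (z outside [2, 18]); After the difference (first − rest): none of the subtracted shapes is present at this height, so the r=10 sphere is unchanged — 1 connected region. Overall, the cross-section is a single solid region. Island count = 1.

1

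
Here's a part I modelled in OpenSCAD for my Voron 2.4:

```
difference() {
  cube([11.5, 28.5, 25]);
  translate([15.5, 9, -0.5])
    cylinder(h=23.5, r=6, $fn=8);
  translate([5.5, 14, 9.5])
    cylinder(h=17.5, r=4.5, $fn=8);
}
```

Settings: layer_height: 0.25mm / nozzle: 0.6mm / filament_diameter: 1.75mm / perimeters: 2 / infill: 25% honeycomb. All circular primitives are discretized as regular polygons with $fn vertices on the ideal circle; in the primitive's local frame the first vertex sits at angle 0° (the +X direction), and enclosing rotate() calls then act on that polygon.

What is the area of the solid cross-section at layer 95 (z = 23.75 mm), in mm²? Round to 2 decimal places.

270.47 mm²

At z = 23.75 mm: the 11.5×28.5 cube contributes its full rectangle (area 327.75 mm²); the cylinder at (15.5, 9) does not reach this height (z outside [-0.5, 23]); the r=4.5 cylinder at (5.5, 14) gives a regular 8-gon of circumradius 4.5 (constant along its height) (area = (8/2)·4.500²·sin(360°/8) = 57.28 mm²); After the difference (first − rest): starting from the 11.5×28.5 cube (327.75 mm²), the r=4.5 cylinder at (5.5, 14) lies wholly inside it (removes its full 57.28 mm² and its 27.55 mm outline becomes a hole wall) — area = 270.47 mm². Overall, the cross-section is one region with 1 hole. Net area = 270.47 mm².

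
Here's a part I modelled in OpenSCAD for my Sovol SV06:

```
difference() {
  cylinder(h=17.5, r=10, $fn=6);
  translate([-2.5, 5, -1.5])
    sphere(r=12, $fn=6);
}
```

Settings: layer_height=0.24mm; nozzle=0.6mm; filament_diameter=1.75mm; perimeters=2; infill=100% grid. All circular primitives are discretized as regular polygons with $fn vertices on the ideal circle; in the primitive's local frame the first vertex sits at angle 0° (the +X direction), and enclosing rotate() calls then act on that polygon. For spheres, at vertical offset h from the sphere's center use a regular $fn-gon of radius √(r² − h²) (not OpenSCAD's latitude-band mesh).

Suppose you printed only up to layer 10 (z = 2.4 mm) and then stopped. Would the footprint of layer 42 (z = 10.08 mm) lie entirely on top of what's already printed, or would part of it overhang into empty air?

Compare the two slices. At z = 2.4: the cylinder: section is a regular 6-gon, circumradius r=10 (area = (6/2)·10.000²·sin(360°/6) = 259.81 mm²); the r=12 sphere at (-2.5, 5) slices to a regular 6-gon of circumradius 11.349 (√(r²−h²) with h=3.9 from center) (area = (6/2)·11.349²·sin(360°/6) = 334.61 mm²); Subtracting the remaining from the first: starting from the r=10 cylinder (259.81 mm²), the r=12 sphere at (-2.5, 5) partially overlaps it — only the 186.45 mm² overlap (of its 334.61 mm²) is removed, clipping the outline — area = 73.36 mm². At z = 10.08: the r=10 cylinder gives a regular 6-gon of circumradius 10 (constant along its height) (area = (6/2)·10.000²·sin(360°/6) = 259.81 mm²); the r=12 sphere at (-2.5, 5) contributes a regular 6-gon of circumradius √(12²−11.58²) = 3.147 (area = (6/2)·3.147²·sin(360°/6) = 25.73 mm²); Subtracting the remaining from the first: starting from the r=10 cylinder (259.81 mm²), the r=12 sphere at (-2.5, 5) lies wholly inside it (removes its full 25.73 mm² and its 18.88 mm outline becomes a hole wall) — area = 234.08 mm². Checking containment: at z = 10.08 the cross-section extends beyond the z = 2.4 cross-section by about 160.72 mm².

part overhangs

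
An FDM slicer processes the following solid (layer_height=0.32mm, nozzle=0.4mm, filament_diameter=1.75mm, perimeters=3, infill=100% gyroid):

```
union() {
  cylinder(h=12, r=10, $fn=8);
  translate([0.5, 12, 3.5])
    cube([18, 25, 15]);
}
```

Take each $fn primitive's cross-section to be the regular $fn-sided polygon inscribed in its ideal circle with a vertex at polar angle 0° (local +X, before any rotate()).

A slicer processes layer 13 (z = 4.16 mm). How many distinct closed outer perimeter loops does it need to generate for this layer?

At z = 4.16 mm: the r=10 cylinder gives a regular 8-gon of circumradius 10 (constant along its height); the 18×25 cube at (0.5, 12) contributes its full rectangle; Taking the union: the 2 present regions are separate (no shared area or edge), so areas and boundary lengths simply add and each stays a separate island — 2 connected regions. The result has 2 disconnected regions.

2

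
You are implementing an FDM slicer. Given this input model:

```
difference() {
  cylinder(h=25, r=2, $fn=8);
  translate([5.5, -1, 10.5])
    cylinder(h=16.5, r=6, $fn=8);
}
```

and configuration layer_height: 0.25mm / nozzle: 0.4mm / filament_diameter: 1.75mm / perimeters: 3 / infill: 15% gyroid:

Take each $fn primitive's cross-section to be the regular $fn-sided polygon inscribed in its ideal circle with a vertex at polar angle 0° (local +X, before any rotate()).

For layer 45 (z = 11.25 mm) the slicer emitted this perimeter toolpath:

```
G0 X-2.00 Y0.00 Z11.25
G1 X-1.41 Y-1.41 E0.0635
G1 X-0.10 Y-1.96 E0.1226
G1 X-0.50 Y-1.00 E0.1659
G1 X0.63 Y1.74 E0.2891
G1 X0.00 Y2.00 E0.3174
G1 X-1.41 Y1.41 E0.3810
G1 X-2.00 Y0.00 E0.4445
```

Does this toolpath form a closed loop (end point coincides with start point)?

Start point (G0): (-2.00, 0.00). End point (last G1): the path returns to the start — closed.

yes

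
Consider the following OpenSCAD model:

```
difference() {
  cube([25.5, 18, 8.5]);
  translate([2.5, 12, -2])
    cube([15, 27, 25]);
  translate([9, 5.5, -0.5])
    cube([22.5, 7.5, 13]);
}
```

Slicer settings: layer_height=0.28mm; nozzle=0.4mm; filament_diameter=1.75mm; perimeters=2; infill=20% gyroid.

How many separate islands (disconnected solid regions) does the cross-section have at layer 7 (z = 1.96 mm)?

2

At z = 1.96 mm: the 25.5×18 cube contributes its full rectangle; the 15×27 cube at (2.5, 12) contributes its full rectangle; the cube at (9, 5.5) is present — its section is the full 22.5×7.5 rectangle; Taking the first minus the rest: starting from the 25.5×18 cube, the 15×27 cube at (2.5, 12) partially overlaps it — only the 90.00 mm² overlap (of its 405.00 mm²) is removed, clipping the outline; the 22.5×7.5 cube at (9, 5.5) partially overlaps it — only the 115.25 mm² overlap (of its 168.75 mm²) is removed, clipping the outline — 2 connected regions. Overall, the cross-section has 2 separate islands. Island count = 2.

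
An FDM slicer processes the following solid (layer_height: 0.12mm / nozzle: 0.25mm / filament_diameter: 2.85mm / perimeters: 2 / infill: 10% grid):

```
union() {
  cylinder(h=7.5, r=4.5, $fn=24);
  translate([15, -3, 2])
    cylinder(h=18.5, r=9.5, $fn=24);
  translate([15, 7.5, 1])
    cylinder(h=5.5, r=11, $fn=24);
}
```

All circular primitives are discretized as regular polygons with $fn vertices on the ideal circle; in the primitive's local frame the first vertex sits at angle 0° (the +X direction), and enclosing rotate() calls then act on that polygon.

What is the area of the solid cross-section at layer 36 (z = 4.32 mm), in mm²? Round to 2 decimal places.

597.52 mm²

At z = 4.32 mm: the r=4.5 cylinder gives a regular 24-gon of circumradius 4.5 (constant along its height) (area = (24/2)·4.500²·sin(360°/24) = 62.89 mm²); the r=9.5 cylinder at (15, -3) gives a regular 24-gon of circumradius 9.5 (constant along its height) (area = (24/2)·9.500²·sin(360°/24) = 280.30 mm²); the r=11 cylinder at (15, 7.5) contributes a regular 24-gon of circumradius 11 (area = (24/2)·11.000²·sin(360°/24) = 375.81 mm²); Taking the union: the regions partially overlap — summed areas 719.00 mm² minus the doubly-counted overlap 121.48 mm² gives 597.52 mm² — area = 597.52 mm². Overall, the cross-section has 2 separate islands. Net area = 597.52 mm².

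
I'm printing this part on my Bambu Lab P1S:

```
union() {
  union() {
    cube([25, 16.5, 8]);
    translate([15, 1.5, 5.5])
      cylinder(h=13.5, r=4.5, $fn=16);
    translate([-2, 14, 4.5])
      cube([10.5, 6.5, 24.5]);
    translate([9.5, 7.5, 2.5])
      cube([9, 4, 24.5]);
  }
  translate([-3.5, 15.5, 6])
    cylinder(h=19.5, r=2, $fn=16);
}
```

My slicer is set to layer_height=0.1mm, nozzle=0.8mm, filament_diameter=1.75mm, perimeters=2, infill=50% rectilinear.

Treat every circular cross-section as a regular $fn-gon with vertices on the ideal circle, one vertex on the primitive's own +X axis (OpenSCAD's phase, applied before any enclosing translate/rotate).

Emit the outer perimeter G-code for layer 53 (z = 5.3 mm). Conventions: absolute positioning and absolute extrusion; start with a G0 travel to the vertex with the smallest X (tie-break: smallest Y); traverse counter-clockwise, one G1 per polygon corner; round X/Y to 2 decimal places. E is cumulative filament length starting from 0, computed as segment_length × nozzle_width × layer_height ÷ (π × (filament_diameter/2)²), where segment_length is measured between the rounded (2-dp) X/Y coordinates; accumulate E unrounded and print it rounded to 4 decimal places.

At z = 5.3 mm: the 25×16.5 cube contributes its full rectangle; the cylinder at (15, 1.5) is absent (z outside [5.5, 19]); the cube at (-2, 14) (footprint 10.5×6.5) is included at this height; the cube at (9.5, 7.5) is present — its section is the full 9×4 rectangle; Taking the union: the regions partially overlap (shared area 57.25 mm²), so overlapping operands fuse into one piece — 1 connected region; the cylinder at (-3.5, 15.5) does not reach this height (z outside [6, 25.5]); Merging all regions: only the result so far is present, so the union is just that shape — 1 connected region. The outline is a single polygon with 8 vertices. Extrusion per mm of travel: 0.8 × 0.1 / (π × 0.875²) = 0.033260. Accumulating E over each segment gives final E = 3.1597.

G0 X-2.00 Y14.00 Z5.30
G1 X0.00 Y14.00 E0.0665
G1 X0.00 Y0.00 E0.5322
G1 X25.00 Y0.00 E1.3637
G1 X25.00 Y16.50 E1.9125
G1 X8.50 Y16.50 E2.4612
G1 X8.50 Y20.50 E2.5943
G1 X-2.00 Y20.50 E2.9435
G1 X-2.00 Y14.00 E3.1597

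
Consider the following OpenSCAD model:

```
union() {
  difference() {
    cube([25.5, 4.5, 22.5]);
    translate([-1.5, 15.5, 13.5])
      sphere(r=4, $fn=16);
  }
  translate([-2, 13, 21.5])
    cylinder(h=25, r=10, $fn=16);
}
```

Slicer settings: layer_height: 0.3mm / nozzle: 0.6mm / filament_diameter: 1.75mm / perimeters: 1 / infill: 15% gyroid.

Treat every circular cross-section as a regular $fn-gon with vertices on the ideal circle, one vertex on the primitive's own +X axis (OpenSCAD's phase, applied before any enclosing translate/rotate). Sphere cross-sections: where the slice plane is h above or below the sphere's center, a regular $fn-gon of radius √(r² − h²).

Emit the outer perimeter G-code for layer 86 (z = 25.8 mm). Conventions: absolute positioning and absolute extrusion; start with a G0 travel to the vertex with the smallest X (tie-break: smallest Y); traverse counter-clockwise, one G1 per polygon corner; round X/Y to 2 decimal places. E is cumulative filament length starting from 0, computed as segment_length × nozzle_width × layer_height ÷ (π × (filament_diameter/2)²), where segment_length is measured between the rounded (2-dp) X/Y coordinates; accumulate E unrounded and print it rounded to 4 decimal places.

At z = 25.8 mm: the cube is not intersected at this z (z outside [0, 22.5]); the sphere at (-1.5, 15.5) is not intersected at this z (|z−center|=12.300 > r=4); After the difference (first − rest): the first operand is absent here, so nothing remains; the r=10 cylinder at (-2, 13) gives a regular 16-gon of circumradius 10 (constant along its height); Combining (union): only the r=10 cylinder at (-2, 13) is present, so the union is just that shape — 1 connected region. The outline is a single polygon with 16 vertices. Extrusion per mm of travel: 0.6 × 0.3 / (π × 0.875²) = 0.074835. Accumulating E over each segment gives final E = 4.6723.

G0 X-12.00 Y13.00 Z25.80
G1 X-11.24 Y9.17 E0.2922
G1 X-9.07 Y5.93 E0.5840
G1 X-5.83 Y3.76 E0.8759
G1 X-2.00 Y3.00 E1.1681
G1 X1.83 Y3.76 E1.4603
G1 X5.07 Y5.93 E1.7521
G1 X7.24 Y9.17 E2.0439
G1 X8.00 Y13.00 E2.3361
G1 X7.24 Y16.83 E2.6283
G1 X5.07 Y20.07 E2.9202
G1 X1.83 Y22.24 E3.2120
G1 X-2.00 Y23.00 E3.5042
G1 X-5.83 Y22.24 E3.7964
G1 X-9.07 Y20.07 E4.0882
G1 X-11.24 Y16.83 E4.3800
G1 X-12.00 Y13.00 E4.6723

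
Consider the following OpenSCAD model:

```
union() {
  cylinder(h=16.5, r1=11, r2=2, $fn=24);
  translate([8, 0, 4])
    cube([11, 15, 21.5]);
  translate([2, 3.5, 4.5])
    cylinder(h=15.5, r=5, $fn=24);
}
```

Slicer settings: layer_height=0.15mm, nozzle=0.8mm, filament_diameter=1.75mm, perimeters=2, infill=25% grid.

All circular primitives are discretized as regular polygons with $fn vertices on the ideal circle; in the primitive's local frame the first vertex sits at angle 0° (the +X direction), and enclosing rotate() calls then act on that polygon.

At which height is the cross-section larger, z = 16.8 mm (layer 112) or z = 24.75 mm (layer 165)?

layer 112 (z = 16.8 mm)

Layer 112 (z = 16.8): the cone is not intersected at this z (z outside [0, 16.5]); the cube at (8, 0) is present — its section is the full 11×15 rectangle (area 165.00 mm²); the r=5 cylinder at (2, 3.5) contributes a regular 24-gon of circumradius 5 (area = (24/2)·5.000²·sin(360°/24) = 77.65 mm²); Taking the union: the 2 present regions are separate (no shared area or edge), so areas and boundary lengths simply add and each stays a separate island — area = 242.65 mm². So its area = 242.65 mm². Layer 165 (z = 24.75): the cone is absent (z outside [0, 16.5]); the cube at (8, 0) (footprint 11×15) is included at this height (area 165.00 mm²); the cylinder at (2, 3.5) is not intersected at this z (z outside [4.5, 20]); Combining (union): only the 11×15 cube at (8, 0) is present, so the union is just that shape — area = 165.00 mm². So its area = 165.00 mm². Layer 112 is larger (242.65 vs 165.00 mm²).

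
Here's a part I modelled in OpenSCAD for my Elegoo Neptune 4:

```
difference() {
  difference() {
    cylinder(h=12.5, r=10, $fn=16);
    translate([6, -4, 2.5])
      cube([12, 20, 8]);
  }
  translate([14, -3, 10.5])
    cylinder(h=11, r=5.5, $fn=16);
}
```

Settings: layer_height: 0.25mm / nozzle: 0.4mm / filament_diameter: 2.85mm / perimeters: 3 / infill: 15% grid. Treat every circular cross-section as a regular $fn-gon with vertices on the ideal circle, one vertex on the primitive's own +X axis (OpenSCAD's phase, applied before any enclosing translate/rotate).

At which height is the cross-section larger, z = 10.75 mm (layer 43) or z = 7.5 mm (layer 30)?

layer 43 (z = 10.75 mm)

Layer 43 (z = 10.75): the cylinder: section is a regular 16-gon, circumradius r=10 (area = (16/2)·10.000²·sin(360°/16) = 306.15 mm²); the cube at (6, -4) does not reach this height (z outside [2.5, 10.5]); Taking the first minus the rest: none of the subtracted shapes is present at this height, so the r=10 cylinder is unchanged — area = 306.15 mm²; the r=5.5 cylinder at (14, -3) gives a regular 16-gon of circumradius 5.5 (constant along its height) (area = (16/2)·5.500²·sin(360°/16) = 92.61 mm²); Taking the first minus the rest: starting from that combined region (306.15 mm²), the r=5.5 cylinder at (14, -3) partially overlaps it — only the 3.46 mm² overlap (of its 92.61 mm²) is removed, clipping the outline — area = 302.69 mm². So its area = 302.69 mm². Layer 30 (z = 7.5): the r=10 cylinder contributes a regular 16-gon of circumradius 10 (area = (16/2)·10.000²·sin(360°/16) = 306.15 mm²); the cube at (6, -4) is present — its section is the full 12×20 rectangle (area 240.00 mm²); After the difference (first − rest): starting from the r=10 cylinder (306.15 mm²), the 12×20 cube at (6, -4) partially overlaps it — only the 35.63 mm² overlap (of its 240.00 mm²) is removed, clipping the outline — area = 270.52 mm²; the cylinder at (14, -3) is not intersected at this z (z outside [10.5, 21.5]); After the difference (first − rest): none of the subtracted shapes is present at this height, so the result so far is unchanged — area = 270.52 mm². So its area = 270.52 mm². Layer 43 is larger (302.69 vs 270.52 mm²).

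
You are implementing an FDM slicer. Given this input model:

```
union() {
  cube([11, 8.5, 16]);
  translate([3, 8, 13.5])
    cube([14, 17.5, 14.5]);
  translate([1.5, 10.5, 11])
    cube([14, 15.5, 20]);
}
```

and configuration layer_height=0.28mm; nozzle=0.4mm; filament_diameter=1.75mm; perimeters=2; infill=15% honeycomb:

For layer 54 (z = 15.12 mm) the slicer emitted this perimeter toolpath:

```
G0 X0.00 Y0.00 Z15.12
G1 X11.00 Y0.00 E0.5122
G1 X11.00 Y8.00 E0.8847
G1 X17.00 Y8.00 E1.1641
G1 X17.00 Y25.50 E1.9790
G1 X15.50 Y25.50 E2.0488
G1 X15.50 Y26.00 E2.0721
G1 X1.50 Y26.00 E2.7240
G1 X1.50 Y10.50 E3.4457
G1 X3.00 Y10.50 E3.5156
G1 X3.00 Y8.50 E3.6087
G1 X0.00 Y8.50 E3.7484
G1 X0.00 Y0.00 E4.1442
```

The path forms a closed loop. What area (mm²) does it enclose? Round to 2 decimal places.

364.00 mm²

Apply the shoelace formula to the sequence of (X, Y) vertices; enclosed area = 364.00 mm².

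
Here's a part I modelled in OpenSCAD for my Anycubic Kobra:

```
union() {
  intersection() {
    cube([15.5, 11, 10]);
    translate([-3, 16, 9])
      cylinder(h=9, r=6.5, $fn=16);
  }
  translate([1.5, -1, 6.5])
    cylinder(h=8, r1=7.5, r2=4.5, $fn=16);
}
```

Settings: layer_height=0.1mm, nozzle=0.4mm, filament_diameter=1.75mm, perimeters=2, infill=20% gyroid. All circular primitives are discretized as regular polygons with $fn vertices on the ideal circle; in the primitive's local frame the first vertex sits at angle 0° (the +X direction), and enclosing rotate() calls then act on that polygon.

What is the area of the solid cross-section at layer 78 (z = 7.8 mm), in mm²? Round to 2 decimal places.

150.55 mm²

At z = 7.8 mm: the 15.5×11 cube contributes its full rectangle (area 170.50 mm²); the cylinder at (-3, 16) is absent (z outside [9, 18]); Taking the intersection: at least one operand is absent at this height, so nothing remains; the cone at (1.5, -1) (r1=7.5→r2=4.5) has section circumradius 7.013 here — a regular 16-gon (area = (16/2)·7.013²·sin(360°/16) = 150.55 mm²); Merging all regions: only the cone at (1.5, -1) is present, so the union is just that shape — area = 150.55 mm². Overall, the cross-section is a single solid region. Net area = 150.55 mm².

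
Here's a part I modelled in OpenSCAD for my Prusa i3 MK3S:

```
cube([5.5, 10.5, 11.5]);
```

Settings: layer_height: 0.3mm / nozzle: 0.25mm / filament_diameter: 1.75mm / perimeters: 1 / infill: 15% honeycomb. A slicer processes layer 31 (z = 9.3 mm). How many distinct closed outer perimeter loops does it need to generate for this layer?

At z = 9.3 mm: the 5.5×10.5 cube contributes its full rectangle. The result has 1 disconnected region.

1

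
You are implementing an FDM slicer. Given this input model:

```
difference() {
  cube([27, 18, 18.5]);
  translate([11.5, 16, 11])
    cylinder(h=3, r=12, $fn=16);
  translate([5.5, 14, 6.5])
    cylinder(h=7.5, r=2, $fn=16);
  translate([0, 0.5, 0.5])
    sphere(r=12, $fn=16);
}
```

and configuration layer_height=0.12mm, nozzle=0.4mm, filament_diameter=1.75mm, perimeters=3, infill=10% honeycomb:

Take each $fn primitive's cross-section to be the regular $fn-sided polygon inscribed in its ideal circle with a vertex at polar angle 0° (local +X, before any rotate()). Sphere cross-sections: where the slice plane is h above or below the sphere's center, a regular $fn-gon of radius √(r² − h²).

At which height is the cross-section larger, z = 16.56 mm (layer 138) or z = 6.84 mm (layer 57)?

layer 138 (z = 16.56 mm)

Layer 138 (z = 16.56): the cube is present — its section is the full 27×18 rectangle (area 486.00 mm²); the cylinder at (11.5, 16) does not reach this height (z outside [11, 14]); the cylinder at (5.5, 14) does not reach this height (z outside [6.5, 14]); the sphere at (0, 0.5) is not intersected at this z (|z−center|=16.060 > r=12); After the difference (first − rest): none of the subtracted shapes is present at this height, so the 27×18 cube is unchanged — area = 486.00 mm². So its area = 486.00 mm². Layer 57 (z = 6.84): the cube (footprint 27×18) is included at this height (area 486.00 mm²); the cylinder at (11.5, 16) does not reach this height (z outside [11, 14]); the r=2 cylinder at (5.5, 14) gives a regular 16-gon of circumradius 2 (constant along its height) (area = (16/2)·2.000²·sin(360°/16) = 12.25 mm²); the r=12 sphere at (0, 0.5) contributes a regular 16-gon of circumradius √(12²−6.34²) = 10.188 (area = (16/2)·10.188²·sin(360°/16) = 317.79 mm²); Subtracting the remaining from the first: starting from the 27×18 cube (486.00 mm²), the r=2 cylinder at (5.5, 14) lies wholly inside it (removes its full 12.25 mm² and its 12.49 mm outline becomes a hole wall); the r=12 sphere at (0, 0.5) partially overlaps it — only the 84.52 mm² overlap (of its 317.79 mm²) is removed, clipping the outline — area = 389.24 mm². So its area = 389.24 mm². Layer 138 is larger (486.00 vs 389.24 mm²).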